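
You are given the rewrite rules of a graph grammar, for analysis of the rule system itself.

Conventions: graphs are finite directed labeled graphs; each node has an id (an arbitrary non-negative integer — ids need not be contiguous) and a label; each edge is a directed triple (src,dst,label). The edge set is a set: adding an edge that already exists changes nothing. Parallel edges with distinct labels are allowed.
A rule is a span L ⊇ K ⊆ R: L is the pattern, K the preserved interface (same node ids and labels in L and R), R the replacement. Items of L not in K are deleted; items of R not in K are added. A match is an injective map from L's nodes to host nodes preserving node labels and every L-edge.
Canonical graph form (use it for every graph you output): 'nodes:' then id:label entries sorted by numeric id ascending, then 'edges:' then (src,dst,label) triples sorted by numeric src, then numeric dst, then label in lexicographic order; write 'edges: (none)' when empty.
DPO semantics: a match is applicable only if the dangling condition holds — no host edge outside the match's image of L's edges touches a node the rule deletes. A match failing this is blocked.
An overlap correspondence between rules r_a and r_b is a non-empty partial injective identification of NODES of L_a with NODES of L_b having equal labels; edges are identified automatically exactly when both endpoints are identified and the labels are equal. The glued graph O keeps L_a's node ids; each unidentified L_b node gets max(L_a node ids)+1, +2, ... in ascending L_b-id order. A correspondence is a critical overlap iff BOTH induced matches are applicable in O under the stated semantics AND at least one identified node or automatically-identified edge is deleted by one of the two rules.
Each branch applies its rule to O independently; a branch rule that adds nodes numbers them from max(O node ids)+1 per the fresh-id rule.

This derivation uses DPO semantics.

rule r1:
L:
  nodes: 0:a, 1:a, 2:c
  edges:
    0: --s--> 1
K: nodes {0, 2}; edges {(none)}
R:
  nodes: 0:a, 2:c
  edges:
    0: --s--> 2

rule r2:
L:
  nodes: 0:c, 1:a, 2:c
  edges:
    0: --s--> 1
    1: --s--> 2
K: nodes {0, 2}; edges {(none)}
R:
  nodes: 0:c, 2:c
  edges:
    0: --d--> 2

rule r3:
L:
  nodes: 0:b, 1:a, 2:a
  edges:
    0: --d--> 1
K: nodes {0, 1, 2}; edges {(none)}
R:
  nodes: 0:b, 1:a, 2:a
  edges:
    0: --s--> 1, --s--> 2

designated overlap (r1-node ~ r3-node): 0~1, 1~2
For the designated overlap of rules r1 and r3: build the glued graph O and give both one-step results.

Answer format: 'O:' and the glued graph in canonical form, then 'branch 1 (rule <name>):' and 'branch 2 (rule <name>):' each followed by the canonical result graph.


O:
nodes: 0:a, 1:a, 2:c, 3:b
edges: (0,1,s); (3,0,d)
branch 1 (rule r1):
nodes: 0:a, 2:c, 3:b
edges: (0,2,s); (3,0,d)
branch 2 (rule r3):
nodes: 0:a, 1:a, 2:c, 3:b
edges: (0,1,s); (3,0,s); (3,1,s)


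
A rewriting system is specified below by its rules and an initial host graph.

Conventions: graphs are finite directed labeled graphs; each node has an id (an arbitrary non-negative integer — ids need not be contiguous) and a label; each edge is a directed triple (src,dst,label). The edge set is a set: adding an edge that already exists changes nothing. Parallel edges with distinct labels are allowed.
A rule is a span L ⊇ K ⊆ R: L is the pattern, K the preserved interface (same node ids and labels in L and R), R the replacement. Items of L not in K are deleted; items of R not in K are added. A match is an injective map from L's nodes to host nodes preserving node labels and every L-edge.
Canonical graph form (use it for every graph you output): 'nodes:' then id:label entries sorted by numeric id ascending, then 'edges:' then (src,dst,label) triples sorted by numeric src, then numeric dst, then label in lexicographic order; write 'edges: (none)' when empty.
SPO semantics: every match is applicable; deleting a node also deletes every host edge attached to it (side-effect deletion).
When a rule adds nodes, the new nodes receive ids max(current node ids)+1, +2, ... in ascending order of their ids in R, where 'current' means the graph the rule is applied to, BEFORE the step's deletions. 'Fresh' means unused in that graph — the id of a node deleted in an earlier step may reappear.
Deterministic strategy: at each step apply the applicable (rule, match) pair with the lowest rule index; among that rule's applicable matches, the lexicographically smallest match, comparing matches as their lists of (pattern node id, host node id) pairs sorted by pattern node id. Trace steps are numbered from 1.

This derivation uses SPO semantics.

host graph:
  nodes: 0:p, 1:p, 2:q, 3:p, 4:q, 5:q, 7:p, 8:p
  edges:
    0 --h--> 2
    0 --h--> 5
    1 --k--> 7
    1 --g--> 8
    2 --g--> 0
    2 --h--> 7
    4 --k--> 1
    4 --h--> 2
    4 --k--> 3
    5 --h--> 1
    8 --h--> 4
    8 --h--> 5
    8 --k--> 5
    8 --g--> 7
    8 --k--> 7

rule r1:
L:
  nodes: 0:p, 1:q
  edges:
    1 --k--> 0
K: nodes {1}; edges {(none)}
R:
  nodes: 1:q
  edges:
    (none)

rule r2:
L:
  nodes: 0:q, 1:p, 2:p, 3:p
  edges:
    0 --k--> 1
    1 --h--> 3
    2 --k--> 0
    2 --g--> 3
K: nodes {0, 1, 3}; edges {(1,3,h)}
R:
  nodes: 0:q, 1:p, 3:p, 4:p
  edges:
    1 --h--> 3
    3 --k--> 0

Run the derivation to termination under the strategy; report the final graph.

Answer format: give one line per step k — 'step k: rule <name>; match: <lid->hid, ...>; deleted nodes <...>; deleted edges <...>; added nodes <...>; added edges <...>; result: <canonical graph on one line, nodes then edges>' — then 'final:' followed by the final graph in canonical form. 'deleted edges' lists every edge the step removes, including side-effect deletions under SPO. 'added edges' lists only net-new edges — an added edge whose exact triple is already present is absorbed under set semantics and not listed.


step 1: rule r1; match: 0->1, 1->4; deleted nodes 1; deleted edges (1,7,k); (1,8,g); (4,1,k); (5,1,h); added nodes (none); added edges (none); result: nodes: 0:p, 2:q, 3:p, 4:q, 5:q, 7:p, 8:p edges: (0,2,h); (0,5,h); (2,0,g); (2,7,h); (4,2,h); (4,3,k); (8,4,h); (8,5,h); (8,5,k); (8,7,g); (8,7,k)
step 2: rule r1; match: 0->3, 1->4; deleted nodes 3; deleted edges (4,3,k); added nodes (none); added edges (none); result: nodes: 0:p, 2:q, 4:q, 5:q, 7:p, 8:p edges: (0,2,h); (0,5,h); (2,0,g); (2,7,h); (4,2,h); (8,4,h); (8,5,h); (8,5,k); (8,7,g); (8,7,k)
final:
nodes: 0:p, 2:q, 4:q, 5:q, 7:p, 8:p
edges: (0,2,h); (0,5,h); (2,0,g); (2,7,h); (4,2,h); (8,4,h); (8,5,h); (8,5,k); (8,7,g); (8,7,k)


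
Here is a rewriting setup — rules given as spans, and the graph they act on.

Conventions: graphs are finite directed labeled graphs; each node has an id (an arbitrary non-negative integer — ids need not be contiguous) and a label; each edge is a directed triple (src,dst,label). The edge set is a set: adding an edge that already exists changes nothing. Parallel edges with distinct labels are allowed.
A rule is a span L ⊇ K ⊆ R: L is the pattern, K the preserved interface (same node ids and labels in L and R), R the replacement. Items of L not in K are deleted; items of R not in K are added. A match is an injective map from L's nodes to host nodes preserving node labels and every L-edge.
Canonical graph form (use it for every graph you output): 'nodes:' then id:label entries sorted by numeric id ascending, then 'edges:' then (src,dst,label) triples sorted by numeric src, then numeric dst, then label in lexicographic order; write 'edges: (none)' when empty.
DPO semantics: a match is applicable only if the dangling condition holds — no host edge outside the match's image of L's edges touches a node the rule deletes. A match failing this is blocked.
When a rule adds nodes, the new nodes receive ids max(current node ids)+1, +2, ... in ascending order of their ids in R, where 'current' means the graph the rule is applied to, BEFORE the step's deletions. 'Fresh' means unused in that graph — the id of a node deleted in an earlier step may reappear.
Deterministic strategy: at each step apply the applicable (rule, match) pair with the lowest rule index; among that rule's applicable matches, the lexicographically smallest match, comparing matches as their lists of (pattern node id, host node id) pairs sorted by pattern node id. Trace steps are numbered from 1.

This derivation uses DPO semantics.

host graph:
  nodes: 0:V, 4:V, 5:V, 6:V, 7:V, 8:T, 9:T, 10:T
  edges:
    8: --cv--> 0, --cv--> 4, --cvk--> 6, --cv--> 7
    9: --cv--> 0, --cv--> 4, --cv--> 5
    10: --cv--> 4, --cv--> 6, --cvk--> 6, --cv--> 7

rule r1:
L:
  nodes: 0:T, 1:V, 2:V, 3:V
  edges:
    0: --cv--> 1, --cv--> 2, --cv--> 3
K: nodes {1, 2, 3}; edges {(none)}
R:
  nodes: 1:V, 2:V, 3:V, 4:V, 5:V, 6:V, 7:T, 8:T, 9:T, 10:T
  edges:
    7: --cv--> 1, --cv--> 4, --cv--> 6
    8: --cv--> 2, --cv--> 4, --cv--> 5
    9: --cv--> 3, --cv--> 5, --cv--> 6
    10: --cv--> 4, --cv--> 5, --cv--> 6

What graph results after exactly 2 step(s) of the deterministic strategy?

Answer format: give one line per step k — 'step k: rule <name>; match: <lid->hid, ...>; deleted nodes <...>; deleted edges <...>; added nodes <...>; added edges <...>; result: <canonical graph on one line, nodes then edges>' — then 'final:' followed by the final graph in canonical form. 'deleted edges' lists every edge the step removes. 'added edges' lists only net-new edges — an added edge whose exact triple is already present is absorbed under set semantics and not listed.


step 1: rule r1; match: 0->9, 1->0, 2->4, 3->5; deleted nodes 9; deleted edges (9,0,cv); (9,4,cv); (9,5,cv); added nodes 11, 12, 13, 14, 15, 16, 17; added edges (14,0,cv); (14,11,cv); (14,13,cv); (15,4,cv); (15,11,cv); (15,12,cv); (16,5,cv); (16,12,cv); (16,13,cv); (17,11,cv); (17,12,cv); (17,13,cv); result: nodes: 0:V, 4:V, 5:V, 6:V, 7:V, 8:T, 10:T, 11:V, 12:V, 13:V, 14:T, 15:T, 16:T, 17:T edges: (8,0,cv); (8,4,cv); (8,6,cvk); (8,7,cv); (10,4,cv); (10,6,cv); (10,6,cvk); (10,7,cv); (14,0,cv); (14,11,cv); (14,13,cv); (15,4,cv); (15,11,cv); (15,12,cv); (16,5,cv); (16,12,cv); (16,13,cv); (17,11,cv); (17,12,cv); (17,13,cv)
step 2: rule r1; match: 0->14, 1->0, 2->11, 3->13; deleted nodes 14; deleted edges (14,0,cv); (14,11,cv); (14,13,cv); added nodes 18, 19, 20, 21, 22, 23, 24; added edges (21,0,cv); (21,18,cv); (21,20,cv); (22,11,cv); (22,18,cv); (22,19,cv); (23,13,cv); (23,19,cv); (23,20,cv); (24,18,cv); (24,19,cv); (24,20,cv); result: nodes: 0:V, 4:V, 5:V, 6:V, 7:V, 8:T, 10:T, 11:V, 12:V, 13:V, 15:T, 16:T, 17:T, 18:V, 19:V, 20:V, 21:T, 22:T, 23:T, 24:T edges: (8,0,cv); (8,4,cv); (8,6,cvk); (8,7,cv); (10,4,cv); (10,6,cv); (10,6,cvk); (10,7,cv); (15,4,cv); (15,11,cv); (15,12,cv); (16,5,cv); (16,12,cv); (16,13,cv); (17,11,cv); (17,12,cv); (17,13,cv); (21,0,cv); (21,18,cv); (21,20,cv); (22,11,cv); (22,18,cv); (22,19,cv); (23,13,cv); (23,19,cv); (23,20,cv); (24,18,cv); (24,19,cv); (24,20,cv)
final:
nodes: 0:V, 4:V, 5:V, 6:V, 7:V, 8:T, 10:T, 11:V, 12:V, 13:V, 15:T, 16:T, 17:T, 18:V, 19:V, 20:V, 21:T, 22:T, 23:T, 24:T
edges: (8,0,cv); (8,4,cv); (8,6,cvk); (8,7,cv); (10,4,cv); (10,6,cv); (10,6,cvk); (10,7,cv); (15,4,cv); (15,11,cv); (15,12,cv); (16,5,cv); (16,12,cv); (16,13,cv); (17,11,cv); (17,12,cv); (17,13,cv); (21,0,cv); (21,18,cv); (21,20,cv); (22,11,cv); (22,18,cv); (22,19,cv); (23,13,cv); (23,19,cv); (23,20,cv); (24,18,cv); (24,19,cv); (24,20,cv)


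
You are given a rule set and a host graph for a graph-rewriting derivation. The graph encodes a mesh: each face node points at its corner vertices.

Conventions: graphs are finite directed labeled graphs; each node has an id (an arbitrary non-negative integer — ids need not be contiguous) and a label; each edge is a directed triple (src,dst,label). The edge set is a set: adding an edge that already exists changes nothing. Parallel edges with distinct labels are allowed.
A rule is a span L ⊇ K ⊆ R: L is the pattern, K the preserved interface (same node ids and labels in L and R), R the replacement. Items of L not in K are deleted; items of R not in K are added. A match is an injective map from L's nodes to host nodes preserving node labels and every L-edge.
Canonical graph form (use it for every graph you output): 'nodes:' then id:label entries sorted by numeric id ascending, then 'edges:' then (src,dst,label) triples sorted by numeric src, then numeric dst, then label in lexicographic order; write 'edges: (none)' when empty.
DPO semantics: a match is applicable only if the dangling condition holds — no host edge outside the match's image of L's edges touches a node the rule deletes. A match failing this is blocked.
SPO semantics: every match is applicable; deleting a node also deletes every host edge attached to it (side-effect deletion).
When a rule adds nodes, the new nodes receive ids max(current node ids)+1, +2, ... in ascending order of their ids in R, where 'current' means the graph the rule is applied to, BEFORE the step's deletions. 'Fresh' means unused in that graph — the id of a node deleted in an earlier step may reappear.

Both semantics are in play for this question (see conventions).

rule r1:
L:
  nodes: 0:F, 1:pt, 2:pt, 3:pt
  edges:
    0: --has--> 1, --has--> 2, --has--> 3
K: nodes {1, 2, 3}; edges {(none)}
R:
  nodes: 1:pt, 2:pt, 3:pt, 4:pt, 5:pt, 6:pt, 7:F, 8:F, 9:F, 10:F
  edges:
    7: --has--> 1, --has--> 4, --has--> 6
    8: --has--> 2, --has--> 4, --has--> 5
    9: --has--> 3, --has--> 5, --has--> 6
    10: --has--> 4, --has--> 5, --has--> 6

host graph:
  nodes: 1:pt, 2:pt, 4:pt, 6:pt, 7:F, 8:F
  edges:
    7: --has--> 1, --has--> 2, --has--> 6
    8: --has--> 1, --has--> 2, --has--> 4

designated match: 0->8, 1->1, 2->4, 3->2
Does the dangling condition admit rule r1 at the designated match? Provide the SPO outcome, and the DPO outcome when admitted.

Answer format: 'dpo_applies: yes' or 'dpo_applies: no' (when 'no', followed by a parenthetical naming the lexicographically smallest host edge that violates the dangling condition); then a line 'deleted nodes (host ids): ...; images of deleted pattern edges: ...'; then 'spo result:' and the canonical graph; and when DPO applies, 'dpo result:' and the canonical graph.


dpo_applies: yes
deleted nodes (host ids): 8; images of deleted pattern edges: (8,1,has); (8,2,has); (8,4,has)
spo result:
nodes: 1:pt, 2:pt, 4:pt, 6:pt, 7:F, 9:pt, 10:pt, 11:pt, 12:F, 13:F, 14:F, 15:F
edges: (7,1,has); (7,2,has); (7,6,has); (12,1,has); (12,9,has); (12,11,has); (13,4,has); (13,9,has); (13,10,has); (14,2,has); (14,10,has); (14,11,has); (15,9,has); (15,10,has); (15,11,has)
dpo result:
nodes: 1:pt, 2:pt, 4:pt, 6:pt, 7:F, 9:pt, 10:pt, 11:pt, 12:F, 13:F, 14:F, 15:F
edges: (7,1,has); (7,2,has); (7,6,has); (12,1,has); (12,9,has); (12,11,has); (13,4,has); (13,9,has); (13,10,has); (14,2,has); (14,10,has); (14,11,has); (15,9,has); (15,10,has); (15,11,has)


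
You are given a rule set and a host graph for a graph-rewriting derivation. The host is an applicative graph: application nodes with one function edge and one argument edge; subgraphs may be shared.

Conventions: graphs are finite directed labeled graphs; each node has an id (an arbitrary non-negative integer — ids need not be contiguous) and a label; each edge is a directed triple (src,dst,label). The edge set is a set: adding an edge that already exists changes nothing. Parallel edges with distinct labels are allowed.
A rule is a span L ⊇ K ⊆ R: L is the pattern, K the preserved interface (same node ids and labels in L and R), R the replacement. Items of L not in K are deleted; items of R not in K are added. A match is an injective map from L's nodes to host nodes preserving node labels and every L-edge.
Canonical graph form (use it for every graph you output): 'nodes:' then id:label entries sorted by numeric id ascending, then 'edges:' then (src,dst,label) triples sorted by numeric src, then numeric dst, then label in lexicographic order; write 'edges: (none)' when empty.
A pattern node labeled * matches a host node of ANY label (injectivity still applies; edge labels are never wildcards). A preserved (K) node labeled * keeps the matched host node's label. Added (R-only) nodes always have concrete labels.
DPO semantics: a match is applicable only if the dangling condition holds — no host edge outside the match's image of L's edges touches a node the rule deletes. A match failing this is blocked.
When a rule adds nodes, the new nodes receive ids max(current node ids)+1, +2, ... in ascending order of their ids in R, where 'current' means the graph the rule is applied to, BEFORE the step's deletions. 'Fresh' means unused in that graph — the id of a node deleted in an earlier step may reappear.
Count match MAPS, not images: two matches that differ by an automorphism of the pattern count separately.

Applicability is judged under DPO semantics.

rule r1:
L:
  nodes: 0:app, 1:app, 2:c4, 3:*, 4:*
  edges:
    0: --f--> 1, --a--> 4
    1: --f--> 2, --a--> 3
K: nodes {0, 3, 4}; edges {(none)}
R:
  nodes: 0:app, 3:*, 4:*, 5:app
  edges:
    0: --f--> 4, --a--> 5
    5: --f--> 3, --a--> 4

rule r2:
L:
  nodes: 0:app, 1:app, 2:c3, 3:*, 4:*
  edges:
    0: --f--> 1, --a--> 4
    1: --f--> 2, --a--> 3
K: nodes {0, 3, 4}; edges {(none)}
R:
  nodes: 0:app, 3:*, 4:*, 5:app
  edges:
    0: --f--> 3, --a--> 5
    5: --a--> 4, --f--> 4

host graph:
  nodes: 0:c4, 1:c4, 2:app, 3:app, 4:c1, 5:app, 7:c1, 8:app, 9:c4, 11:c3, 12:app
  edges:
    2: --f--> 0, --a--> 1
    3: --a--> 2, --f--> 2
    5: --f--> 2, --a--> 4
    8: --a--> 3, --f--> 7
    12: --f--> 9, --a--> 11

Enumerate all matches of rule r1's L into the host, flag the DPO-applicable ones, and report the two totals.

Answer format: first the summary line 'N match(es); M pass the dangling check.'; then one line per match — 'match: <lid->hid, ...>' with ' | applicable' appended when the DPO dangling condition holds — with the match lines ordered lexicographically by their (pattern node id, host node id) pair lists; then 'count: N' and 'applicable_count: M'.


1 match(es); 0 pass the dangling check.
match: 0->5, 1->2, 2->0, 3->1, 4->4
count: 1
applicable_count: 0


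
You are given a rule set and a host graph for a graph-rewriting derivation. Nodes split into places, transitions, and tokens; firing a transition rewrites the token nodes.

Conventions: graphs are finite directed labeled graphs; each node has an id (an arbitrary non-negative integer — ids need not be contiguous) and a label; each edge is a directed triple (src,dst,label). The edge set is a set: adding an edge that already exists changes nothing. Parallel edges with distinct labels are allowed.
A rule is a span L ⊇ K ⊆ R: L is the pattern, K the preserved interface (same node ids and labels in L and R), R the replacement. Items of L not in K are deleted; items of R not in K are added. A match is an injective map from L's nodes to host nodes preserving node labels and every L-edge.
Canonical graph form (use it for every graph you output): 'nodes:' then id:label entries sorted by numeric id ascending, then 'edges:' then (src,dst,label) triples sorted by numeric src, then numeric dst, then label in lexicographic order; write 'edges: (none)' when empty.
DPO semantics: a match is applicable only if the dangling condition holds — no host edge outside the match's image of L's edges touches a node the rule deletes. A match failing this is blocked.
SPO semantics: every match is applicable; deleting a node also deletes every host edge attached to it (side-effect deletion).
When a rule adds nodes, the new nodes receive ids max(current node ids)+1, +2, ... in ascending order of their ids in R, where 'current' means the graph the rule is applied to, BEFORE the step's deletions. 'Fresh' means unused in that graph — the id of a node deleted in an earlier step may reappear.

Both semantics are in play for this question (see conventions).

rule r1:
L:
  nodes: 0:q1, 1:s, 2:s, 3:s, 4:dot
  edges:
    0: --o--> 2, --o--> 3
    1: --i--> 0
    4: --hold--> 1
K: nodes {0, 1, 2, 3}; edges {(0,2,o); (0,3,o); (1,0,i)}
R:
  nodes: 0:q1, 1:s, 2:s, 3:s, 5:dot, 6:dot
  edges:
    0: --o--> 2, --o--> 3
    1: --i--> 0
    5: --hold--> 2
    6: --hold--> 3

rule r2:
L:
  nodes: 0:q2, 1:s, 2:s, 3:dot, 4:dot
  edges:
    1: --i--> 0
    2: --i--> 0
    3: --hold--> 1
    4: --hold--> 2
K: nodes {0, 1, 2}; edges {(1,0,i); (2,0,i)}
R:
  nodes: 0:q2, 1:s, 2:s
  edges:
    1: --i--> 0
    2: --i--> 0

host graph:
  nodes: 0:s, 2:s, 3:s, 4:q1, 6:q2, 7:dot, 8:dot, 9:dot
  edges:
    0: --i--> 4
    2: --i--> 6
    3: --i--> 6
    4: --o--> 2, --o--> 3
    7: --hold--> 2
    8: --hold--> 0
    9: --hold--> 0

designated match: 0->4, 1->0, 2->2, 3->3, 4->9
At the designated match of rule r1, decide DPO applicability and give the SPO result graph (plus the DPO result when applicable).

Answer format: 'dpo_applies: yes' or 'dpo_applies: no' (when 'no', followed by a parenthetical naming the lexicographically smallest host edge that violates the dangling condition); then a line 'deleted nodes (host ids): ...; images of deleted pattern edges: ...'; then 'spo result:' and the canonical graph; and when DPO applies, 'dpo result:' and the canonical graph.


dpo_applies: yes
deleted nodes (host ids): 9; images of deleted pattern edges: (9,0,hold)
spo result:
nodes: 0:s, 2:s, 3:s, 4:q1, 6:q2, 7:dot, 8:dot, 10:dot, 11:dot
edges: (0,4,i); (2,6,i); (3,6,i); (4,2,o); (4,3,o); (7,2,hold); (8,0,hold); (10,2,hold); (11,3,hold)
dpo result:
nodes: 0:s, 2:s, 3:s, 4:q1, 6:q2, 7:dot, 8:dot, 10:dot, 11:dot
edges: (0,4,i); (2,6,i); (3,6,i); (4,2,o); (4,3,o); (7,2,hold); (8,0,hold); (10,2,hold); (11,3,hold)


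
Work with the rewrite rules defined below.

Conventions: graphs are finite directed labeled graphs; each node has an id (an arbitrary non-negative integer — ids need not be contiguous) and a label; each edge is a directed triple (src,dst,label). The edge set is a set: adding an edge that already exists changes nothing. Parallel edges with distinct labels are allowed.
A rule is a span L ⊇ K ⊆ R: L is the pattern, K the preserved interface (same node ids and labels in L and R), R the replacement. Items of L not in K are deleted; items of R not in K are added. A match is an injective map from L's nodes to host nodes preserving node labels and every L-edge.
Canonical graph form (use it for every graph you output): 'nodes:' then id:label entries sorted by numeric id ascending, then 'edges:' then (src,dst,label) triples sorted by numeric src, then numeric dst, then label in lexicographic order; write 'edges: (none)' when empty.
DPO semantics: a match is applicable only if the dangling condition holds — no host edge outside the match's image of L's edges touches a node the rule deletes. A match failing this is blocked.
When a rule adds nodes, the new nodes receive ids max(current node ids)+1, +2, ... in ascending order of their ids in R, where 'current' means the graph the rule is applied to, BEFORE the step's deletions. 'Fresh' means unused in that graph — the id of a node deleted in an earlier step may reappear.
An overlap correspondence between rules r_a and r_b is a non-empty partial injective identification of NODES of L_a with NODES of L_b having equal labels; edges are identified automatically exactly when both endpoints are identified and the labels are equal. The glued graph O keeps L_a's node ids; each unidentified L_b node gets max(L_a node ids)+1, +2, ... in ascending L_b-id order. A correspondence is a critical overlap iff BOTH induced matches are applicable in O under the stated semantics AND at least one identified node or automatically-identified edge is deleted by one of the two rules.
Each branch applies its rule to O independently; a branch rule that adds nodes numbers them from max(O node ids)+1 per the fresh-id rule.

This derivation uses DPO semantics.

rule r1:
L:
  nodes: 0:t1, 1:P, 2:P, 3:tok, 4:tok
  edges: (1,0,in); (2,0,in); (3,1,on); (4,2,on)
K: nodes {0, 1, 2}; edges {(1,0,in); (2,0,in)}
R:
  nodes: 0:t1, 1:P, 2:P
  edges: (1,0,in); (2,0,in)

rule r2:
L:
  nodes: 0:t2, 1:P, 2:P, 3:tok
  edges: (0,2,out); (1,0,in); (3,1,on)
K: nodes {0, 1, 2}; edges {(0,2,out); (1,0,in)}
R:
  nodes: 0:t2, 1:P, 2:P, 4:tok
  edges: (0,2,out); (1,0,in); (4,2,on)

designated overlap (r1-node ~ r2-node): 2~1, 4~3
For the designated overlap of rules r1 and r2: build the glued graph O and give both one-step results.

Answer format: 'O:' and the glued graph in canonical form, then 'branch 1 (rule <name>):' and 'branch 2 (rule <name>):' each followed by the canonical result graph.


O:
nodes: 0:t1, 1:P, 2:P, 3:tok, 4:tok, 5:t2, 6:P
edges: (1,0,in); (2,0,in); (2,5,in); (3,1,on); (4,2,on); (5,6,out)
branch 1 (rule r1):
nodes: 0:t1, 1:P, 2:P, 5:t2, 6:P
edges: (1,0,in); (2,0,in); (2,5,in); (5,6,out)
branch 2 (rule r2):
nodes: 0:t1, 1:P, 2:P, 3:tok, 5:t2, 6:P, 7:tok
edges: (1,0,in); (2,0,in); (2,5,in); (3,1,on); (5,6,out); (7,6,on)


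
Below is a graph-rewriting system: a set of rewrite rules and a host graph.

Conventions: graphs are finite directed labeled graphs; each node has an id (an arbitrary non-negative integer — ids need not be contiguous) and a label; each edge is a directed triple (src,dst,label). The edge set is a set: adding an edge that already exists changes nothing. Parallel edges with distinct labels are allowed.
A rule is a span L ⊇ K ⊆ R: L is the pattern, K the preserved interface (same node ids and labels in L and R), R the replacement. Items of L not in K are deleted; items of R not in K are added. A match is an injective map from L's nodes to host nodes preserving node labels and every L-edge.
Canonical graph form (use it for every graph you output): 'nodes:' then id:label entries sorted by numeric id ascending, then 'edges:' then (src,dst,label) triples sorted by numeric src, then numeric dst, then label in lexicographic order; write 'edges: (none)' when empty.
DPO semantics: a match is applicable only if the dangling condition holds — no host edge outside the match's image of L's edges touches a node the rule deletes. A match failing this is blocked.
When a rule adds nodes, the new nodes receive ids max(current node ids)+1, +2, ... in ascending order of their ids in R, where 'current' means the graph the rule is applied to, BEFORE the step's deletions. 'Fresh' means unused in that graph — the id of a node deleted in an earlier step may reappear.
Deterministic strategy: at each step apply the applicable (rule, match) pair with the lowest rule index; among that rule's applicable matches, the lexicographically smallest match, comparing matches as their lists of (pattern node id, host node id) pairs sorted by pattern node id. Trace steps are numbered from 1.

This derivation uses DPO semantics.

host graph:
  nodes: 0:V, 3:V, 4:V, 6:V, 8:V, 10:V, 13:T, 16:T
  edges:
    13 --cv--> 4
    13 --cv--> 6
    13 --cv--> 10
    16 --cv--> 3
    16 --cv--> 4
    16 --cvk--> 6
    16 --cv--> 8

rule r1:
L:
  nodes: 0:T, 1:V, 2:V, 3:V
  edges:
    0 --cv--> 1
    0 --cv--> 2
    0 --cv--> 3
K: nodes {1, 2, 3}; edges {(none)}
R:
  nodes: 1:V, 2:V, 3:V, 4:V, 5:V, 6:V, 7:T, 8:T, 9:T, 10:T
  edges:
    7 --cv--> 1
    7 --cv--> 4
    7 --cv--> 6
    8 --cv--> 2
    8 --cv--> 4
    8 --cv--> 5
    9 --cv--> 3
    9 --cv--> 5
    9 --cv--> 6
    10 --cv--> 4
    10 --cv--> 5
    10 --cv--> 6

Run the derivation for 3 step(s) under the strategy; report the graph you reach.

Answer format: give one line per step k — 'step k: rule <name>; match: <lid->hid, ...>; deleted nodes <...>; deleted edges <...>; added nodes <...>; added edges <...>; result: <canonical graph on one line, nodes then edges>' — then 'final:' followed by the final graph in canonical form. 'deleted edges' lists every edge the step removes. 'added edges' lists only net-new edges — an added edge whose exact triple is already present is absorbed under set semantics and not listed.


step 1: rule r1; match: 0->13, 1->4, 2->6, 3->10; deleted nodes 13; deleted edges (13,4,cv); (13,6,cv); (13,10,cv); added nodes 17, 18, 19, 20, 21, 22, 23; added edges (20,4,cv); (20,17,cv); (20,19,cv); (21,6,cv); (21,17,cv); (21,18,cv); (22,10,cv); (22,18,cv); (22,19,cv); (23,17,cv); (23,18,cv); (23,19,cv); result: nodes: 0:V, 3:V, 4:V, 6:V, 8:V, 10:V, 16:T, 17:V, 18:V, 19:V, 20:T, 21:T, 22:T, 23:T edges: (16,3,cv); (16,4,cv); (16,6,cvk); (16,8,cv); (20,4,cv); (20,17,cv); (20,19,cv); (21,6,cv); (21,17,cv); (21,18,cv); (22,10,cv); (22,18,cv); (22,19,cv); (23,17,cv); (23,18,cv); (23,19,cv)
step 2: rule r1; match: 0->20, 1->4, 2->17, 3->19; deleted nodes 20; deleted edges (20,4,cv); (20,17,cv); (20,19,cv); added nodes 24, 25, 26, 27, 28, 29, 30; added edges (27,4,cv); (27,24,cv); (27,26,cv); (28,17,cv); (28,24,cv); (28,25,cv); (29,19,cv); (29,25,cv); (29,26,cv); (30,24,cv); (30,25,cv); (30,26,cv); result: nodes: 0:V, 3:V, 4:V, 6:V, 8:V, 10:V, 16:T, 17:V, 18:V, 19:V, 21:T, 22:T, 23:T, 24:V, 25:V, 26:V, 27:T, 28:T, 29:T, 30:T edges: (16,3,cv); (16,4,cv); (16,6,cvk); (16,8,cv); (21,6,cv); (21,17,cv); (21,18,cv); (22,10,cv); (22,18,cv); (22,19,cv); (23,17,cv); (23,18,cv); (23,19,cv); (27,4,cv); (27,24,cv); (27,26,cv); (28,17,cv); (28,24,cv); (28,25,cv); (29,19,cv); (29,25,cv); (29,26,cv); (30,24,cv); (30,25,cv); (30,26,cv)
step 3: rule r1; match: 0->21, 1->6, 2->17, 3->18; deleted nodes 21; deleted edges (21,6,cv); (21,17,cv); (21,18,cv); added nodes 31, 32, 33, 34, 35, 36, 37; added edges (34,6,cv); (34,31,cv); (34,33,cv); (35,17,cv); (35,31,cv); (35,32,cv); (36,18,cv); (36,32,cv); (36,33,cv); (37,31,cv); (37,32,cv); (37,33,cv); result: nodes: 0:V, 3:V, 4:V, 6:V, 8:V, 10:V, 16:T, 17:V, 18:V, 19:V, 22:T, 23:T, 24:V, 25:V, 26:V, 27:T, 28:T, 29:T, 30:T, 31:V, 32:V, 33:V, 34:T, 35:T, 36:T, 37:T edges: (16,3,cv); (16,4,cv); (16,6,cvk); (16,8,cv); (22,10,cv); (22,18,cv); (22,19,cv); (23,17,cv); (23,18,cv); (23,19,cv); (27,4,cv); (27,24,cv); (27,26,cv); (28,17,cv); (28,24,cv); (28,25,cv); (29,19,cv); (29,25,cv); (29,26,cv); (30,24,cv); (30,25,cv); (30,26,cv); (34,6,cv); (34,31,cv); (34,33,cv); (35,17,cv); (35,31,cv); (35,32,cv); (36,18,cv); (36,32,cv); (36,33,cv); (37,31,cv); (37,32,cv); (37,33,cv)
final:
nodes: 0:V, 3:V, 4:V, 6:V, 8:V, 10:V, 16:T, 17:V, 18:V, 19:V, 22:T, 23:T, 24:V, 25:V, 26:V, 27:T, 28:T, 29:T, 30:T, 31:V, 32:V, 33:V, 34:T, 35:T, 36:T, 37:T
edges: (16,3,cv); (16,4,cv); (16,6,cvk); (16,8,cv); (22,10,cv); (22,18,cv); (22,19,cv); (23,17,cv); (23,18,cv); (23,19,cv); (27,4,cv); (27,24,cv); (27,26,cv); (28,17,cv); (28,24,cv); (28,25,cv); (29,19,cv); (29,25,cv); (29,26,cv); (30,24,cv); (30,25,cv); (30,26,cv); (34,6,cv); (34,31,cv); (34,33,cv); (35,17,cv); (35,31,cv); (35,32,cv); (36,18,cv); (36,32,cv); (36,33,cv); (37,31,cv); (37,32,cv); (37,33,cv)


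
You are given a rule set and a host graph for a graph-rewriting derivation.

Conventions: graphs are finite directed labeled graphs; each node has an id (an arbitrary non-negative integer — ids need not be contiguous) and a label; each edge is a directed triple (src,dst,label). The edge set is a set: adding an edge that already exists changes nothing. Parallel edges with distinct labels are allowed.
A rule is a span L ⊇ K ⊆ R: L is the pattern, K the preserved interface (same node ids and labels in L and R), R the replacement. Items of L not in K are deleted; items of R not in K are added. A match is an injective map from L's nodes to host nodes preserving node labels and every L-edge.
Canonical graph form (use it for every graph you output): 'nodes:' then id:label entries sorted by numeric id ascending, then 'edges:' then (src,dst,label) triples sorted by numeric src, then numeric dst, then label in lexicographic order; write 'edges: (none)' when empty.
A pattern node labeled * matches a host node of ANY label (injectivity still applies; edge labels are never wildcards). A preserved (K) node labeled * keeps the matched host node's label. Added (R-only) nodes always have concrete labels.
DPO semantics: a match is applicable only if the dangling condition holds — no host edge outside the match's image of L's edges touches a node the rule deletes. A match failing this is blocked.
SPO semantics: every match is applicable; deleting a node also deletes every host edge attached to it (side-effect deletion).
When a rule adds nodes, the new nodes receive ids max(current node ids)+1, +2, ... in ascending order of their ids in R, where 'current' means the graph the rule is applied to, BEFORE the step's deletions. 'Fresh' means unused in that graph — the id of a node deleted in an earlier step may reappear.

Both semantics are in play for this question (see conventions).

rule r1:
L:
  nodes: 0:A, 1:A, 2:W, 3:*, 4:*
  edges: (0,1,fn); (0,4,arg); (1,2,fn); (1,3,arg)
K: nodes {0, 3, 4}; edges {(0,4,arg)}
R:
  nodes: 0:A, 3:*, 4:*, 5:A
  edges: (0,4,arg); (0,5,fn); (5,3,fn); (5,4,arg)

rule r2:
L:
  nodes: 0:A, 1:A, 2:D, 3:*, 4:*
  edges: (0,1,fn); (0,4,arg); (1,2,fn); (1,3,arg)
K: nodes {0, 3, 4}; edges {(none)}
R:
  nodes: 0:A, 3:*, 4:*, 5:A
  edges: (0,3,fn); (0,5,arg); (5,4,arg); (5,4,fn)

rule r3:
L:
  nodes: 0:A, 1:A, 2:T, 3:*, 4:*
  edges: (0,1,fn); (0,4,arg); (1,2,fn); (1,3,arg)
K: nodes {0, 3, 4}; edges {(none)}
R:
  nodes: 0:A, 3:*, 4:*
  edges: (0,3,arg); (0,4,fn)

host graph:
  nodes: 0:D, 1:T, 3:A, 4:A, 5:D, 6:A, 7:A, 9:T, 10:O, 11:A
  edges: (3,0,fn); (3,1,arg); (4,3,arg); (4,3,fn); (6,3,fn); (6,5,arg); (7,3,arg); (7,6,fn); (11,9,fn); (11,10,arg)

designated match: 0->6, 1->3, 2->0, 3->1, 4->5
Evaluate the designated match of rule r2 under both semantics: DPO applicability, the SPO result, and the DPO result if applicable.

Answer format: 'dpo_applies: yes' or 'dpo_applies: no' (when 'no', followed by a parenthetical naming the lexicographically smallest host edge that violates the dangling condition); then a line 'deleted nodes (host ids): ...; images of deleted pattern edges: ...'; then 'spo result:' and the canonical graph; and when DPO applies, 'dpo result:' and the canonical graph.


dpo_applies: no
(the rule deletes node 3, which keeps host edge (4,3,arg) outside the match image — the dangling condition fails, DPO blocks; SPO proceeds and side-deletes such edges)
deleted nodes (host ids): 0, 3; images of deleted pattern edges: (3,0,fn); (3,1,arg); (6,3,fn); (6,5,arg)
spo result:
nodes: 1:T, 4:A, 5:D, 6:A, 7:A, 9:T, 10:O, 11:A, 12:A
edges: (6,1,fn); (6,12,arg); (7,6,fn); (11,9,fn); (11,10,arg); (12,5,arg); (12,5,fn)


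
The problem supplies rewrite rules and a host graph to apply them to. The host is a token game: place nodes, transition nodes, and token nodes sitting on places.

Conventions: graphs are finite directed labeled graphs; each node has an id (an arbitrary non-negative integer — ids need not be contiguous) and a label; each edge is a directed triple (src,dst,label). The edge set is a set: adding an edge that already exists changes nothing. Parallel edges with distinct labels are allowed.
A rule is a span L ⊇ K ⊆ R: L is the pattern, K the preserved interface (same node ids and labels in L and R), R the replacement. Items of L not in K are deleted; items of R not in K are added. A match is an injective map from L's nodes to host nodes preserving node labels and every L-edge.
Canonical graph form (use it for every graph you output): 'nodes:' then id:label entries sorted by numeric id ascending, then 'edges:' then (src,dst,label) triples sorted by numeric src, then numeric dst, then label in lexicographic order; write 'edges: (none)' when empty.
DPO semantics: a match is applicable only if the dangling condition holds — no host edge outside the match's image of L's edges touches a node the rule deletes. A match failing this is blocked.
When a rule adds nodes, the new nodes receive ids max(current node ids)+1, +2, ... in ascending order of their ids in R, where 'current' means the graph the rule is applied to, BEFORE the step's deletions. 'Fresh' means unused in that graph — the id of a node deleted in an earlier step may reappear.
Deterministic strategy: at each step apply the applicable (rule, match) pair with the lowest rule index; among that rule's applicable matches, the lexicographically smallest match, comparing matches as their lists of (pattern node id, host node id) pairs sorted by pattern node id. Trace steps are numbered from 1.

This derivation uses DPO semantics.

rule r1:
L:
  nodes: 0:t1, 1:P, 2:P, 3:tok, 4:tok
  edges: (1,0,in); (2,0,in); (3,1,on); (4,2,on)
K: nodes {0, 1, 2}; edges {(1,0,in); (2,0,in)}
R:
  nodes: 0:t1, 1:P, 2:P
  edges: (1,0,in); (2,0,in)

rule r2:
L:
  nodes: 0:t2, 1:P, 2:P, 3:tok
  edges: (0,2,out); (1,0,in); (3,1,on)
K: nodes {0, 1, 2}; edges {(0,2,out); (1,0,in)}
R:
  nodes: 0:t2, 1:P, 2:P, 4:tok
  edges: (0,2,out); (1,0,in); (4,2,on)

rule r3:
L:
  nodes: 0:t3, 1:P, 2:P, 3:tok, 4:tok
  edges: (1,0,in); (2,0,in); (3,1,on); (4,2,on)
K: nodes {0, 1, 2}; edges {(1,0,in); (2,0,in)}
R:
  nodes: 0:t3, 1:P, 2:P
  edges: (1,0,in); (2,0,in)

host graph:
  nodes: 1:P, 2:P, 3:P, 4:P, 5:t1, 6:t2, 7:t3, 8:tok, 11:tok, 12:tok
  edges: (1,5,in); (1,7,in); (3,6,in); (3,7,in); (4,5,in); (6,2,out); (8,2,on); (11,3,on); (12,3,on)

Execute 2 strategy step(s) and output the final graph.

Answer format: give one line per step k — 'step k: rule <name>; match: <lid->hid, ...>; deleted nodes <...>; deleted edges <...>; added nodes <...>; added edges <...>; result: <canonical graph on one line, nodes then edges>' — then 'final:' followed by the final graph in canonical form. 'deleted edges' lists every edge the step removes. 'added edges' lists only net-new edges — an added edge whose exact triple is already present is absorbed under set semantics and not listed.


step 1: rule r2; match: 0->6, 1->3, 2->2, 3->11; deleted nodes 11; deleted edges (11,3,on); added nodes 13; added edges (13,2,on); result: nodes: 1:P, 2:P, 3:P, 4:P, 5:t1, 6:t2, 7:t3, 8:tok, 12:tok, 13:tok edges: (1,5,in); (1,7,in); (3,6,in); (3,7,in); (4,5,in); (6,2,out); (8,2,on); (12,3,on); (13,2,on)
step 2: rule r2; match: 0->6, 1->3, 2->2, 3->12; deleted nodes 12; deleted edges (12,3,on); added nodes 14; added edges (14,2,on); result: nodes: 1:P, 2:P, 3:P, 4:P, 5:t1, 6:t2, 7:t3, 8:tok, 13:tok, 14:tok edges: (1,5,in); (1,7,in); (3,6,in); (3,7,in); (4,5,in); (6,2,out); (8,2,on); (13,2,on); (14,2,on)
final:
nodes: 1:P, 2:P, 3:P, 4:P, 5:t1, 6:t2, 7:t3, 8:tok, 13:tok, 14:tok
edges: (1,5,in); (1,7,in); (3,6,in); (3,7,in); (4,5,in); (6,2,out); (8,2,on); (13,2,on); (14,2,on)


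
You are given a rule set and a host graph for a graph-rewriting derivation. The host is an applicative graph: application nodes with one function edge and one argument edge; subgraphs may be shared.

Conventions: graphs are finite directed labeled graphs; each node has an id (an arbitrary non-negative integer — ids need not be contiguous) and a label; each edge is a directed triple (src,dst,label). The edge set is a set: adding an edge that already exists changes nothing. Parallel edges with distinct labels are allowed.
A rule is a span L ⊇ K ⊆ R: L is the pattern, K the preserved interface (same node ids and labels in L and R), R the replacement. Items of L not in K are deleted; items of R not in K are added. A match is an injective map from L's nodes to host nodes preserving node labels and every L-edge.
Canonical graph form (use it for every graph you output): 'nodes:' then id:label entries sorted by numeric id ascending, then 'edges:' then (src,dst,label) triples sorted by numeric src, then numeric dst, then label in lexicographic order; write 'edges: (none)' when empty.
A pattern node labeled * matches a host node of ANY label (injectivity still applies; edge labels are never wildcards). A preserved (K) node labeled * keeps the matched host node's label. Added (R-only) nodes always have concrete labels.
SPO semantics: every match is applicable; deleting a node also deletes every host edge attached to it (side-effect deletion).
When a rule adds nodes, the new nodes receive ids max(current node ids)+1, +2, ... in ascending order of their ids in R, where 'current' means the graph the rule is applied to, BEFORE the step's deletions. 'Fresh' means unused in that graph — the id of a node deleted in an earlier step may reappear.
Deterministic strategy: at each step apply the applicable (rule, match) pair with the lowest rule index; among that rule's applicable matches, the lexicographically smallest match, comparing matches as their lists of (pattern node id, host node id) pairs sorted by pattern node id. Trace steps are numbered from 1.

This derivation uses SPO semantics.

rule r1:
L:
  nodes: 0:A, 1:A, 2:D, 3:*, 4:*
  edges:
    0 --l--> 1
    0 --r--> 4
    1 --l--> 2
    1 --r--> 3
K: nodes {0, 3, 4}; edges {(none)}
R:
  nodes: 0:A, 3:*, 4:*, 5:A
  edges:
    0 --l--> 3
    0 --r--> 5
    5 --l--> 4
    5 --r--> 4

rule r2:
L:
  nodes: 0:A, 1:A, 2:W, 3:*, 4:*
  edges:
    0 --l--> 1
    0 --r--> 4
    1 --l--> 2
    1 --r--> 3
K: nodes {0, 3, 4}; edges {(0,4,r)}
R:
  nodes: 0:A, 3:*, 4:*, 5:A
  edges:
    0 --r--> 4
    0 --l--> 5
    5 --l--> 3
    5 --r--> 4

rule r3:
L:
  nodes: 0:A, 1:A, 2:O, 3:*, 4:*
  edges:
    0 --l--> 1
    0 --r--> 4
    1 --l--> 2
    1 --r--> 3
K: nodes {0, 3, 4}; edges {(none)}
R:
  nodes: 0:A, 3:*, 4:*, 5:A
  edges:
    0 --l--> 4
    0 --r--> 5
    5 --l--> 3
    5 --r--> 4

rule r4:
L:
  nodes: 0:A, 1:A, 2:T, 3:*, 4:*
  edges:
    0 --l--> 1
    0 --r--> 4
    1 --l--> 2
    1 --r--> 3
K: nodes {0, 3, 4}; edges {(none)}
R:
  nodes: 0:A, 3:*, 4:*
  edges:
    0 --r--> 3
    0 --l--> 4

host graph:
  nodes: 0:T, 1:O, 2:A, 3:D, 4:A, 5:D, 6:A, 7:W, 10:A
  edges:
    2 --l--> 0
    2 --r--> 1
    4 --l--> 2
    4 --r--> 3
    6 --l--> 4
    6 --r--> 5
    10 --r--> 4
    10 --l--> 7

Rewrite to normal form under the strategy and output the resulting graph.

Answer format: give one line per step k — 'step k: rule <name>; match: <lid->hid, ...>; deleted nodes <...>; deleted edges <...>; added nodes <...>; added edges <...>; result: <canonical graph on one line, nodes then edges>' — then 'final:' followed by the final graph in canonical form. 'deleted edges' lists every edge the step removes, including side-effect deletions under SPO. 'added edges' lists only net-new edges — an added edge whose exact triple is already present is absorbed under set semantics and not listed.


step 1: rule r4; match: 0->4, 1->2, 2->0, 3->1, 4->3; deleted nodes 0, 2; deleted edges (2,0,l); (2,1,r); (4,2,l); (4,3,r); added nodes (none); added edges (4,1,r); (4,3,l); result: nodes: 1:O, 3:D, 4:A, 5:D, 6:A, 7:W, 10:A edges: (4,1,r); (4,3,l); (6,4,l); (6,5,r); (10,4,r); (10,7,l)
step 2: rule r1; match: 0->6, 1->4, 2->3, 3->1, 4->5; deleted nodes 3, 4; deleted edges (4,1,r); (4,3,l); (6,4,l); (6,5,r); (10,4,r); added nodes 11; added edges (6,1,l); (6,11,r); (11,5,l); (11,5,r); result: nodes: 1:O, 5:D, 6:A, 7:W, 10:A, 11:A edges: (6,1,l); (6,11,r); (10,7,l); (11,5,l); (11,5,r)
final:
nodes: 1:O, 5:D, 6:A, 7:W, 10:A, 11:A
edges: (6,1,l); (6,11,r); (10,7,l); (11,5,l); (11,5,r)
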